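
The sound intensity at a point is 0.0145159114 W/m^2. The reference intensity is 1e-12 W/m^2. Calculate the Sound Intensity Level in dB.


Given values:
  I = 0.0145159114 W/m^2
  I_ref = 1e-12 W/m^2
Formula: SIL = 10 * log10(I / I_ref)
Compute ratio: I / I_ref = 14515911400
Compute log10: log10(14515911400) = 10.161844
Multiply: SIL = 10 * 10.161844 = 101.62

101.62 dB


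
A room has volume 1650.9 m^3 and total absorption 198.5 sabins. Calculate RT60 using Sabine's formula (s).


Given values:
  V = 1650.9 m^3
  A = 198.5 sabins
Formula: RT60 = 0.161 * V / A
Numerator: 0.161 * 1650.9 = 265.7949
RT60 = 265.7949 / 198.5 = 1.339

1.339 s


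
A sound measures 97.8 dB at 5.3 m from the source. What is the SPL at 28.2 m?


Given values:
  SPL1 = 97.8 dB, r1 = 5.3 m, r2 = 28.2 m
Formula: SPL2 = SPL1 - 20 * log10(r2 / r1)
Compute ratio: r2 / r1 = 28.2 / 5.3 = 5.3208
Compute log10: log10(5.3208) = 0.725977
Compute drop: 20 * 0.725977 = 14.5195
SPL2 = 97.8 - 14.5195 = 83.28

83.28 dB


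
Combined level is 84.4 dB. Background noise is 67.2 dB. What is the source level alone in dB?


Given values:
  L_total = 84.4 dB, L_bg = 67.2 dB
Formula: L_source = 10 * log10(10^(L_total/10) - 10^(L_bg/10))
Convert to linear:
  10^(84.4/10) = 275422870.3338
  10^(67.2/10) = 5248074.6025
Difference: 275422870.3338 - 5248074.6025 = 270174795.7313
L_source = 10 * log10(270174795.7313) = 84.32

84.32 dB


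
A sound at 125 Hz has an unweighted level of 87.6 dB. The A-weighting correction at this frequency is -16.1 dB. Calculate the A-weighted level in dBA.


Given values:
  SPL = 87.6 dB
  A-weighting at 125 Hz = -16.1 dB
Formula: L_A = SPL + A_weight
L_A = 87.6 + (-16.1)
L_A = 71.5

71.5 dBA


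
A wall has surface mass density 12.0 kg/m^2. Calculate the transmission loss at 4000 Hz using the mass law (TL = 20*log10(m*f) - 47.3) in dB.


Given values:
  m = 12.0 kg/m^2, f = 4000 Hz
Formula: TL = 20 * log10(m * f) - 47.3
Compute m * f = 12.0 * 4000 = 48000.0
Compute log10(48000.0) = 4.681241
Compute 20 * 4.681241 = 93.6248
TL = 93.6248 - 47.3 = 46.32

46.32 dB


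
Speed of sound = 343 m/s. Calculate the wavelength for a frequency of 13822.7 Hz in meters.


Given values:
  c = 343 m/s, f = 13822.7 Hz
Formula: lambda = c / f
lambda = 343 / 13822.7
lambda = 0.0248

0.0248 m


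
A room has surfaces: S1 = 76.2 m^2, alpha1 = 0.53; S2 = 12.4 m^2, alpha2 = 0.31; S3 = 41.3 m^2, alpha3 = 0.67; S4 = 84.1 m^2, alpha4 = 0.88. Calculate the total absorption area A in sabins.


Given surfaces:
  Surface 1: 76.2 * 0.53 = 40.386
  Surface 2: 12.4 * 0.31 = 3.844
  Surface 3: 41.3 * 0.67 = 27.671
  Surface 4: 84.1 * 0.88 = 74.008
Formula: A = sum(Si * alpha_i)
A = 40.386 + 3.844 + 27.671 + 74.008
A = 145.91

145.91 sabins


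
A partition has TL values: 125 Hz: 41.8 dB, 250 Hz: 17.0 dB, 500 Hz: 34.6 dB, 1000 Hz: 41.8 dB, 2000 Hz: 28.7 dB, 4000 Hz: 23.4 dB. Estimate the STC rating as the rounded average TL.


Given TL values at each frequency:
  125 Hz: 41.8 dB
  250 Hz: 17.0 dB
  500 Hz: 34.6 dB
  1000 Hz: 41.8 dB
  2000 Hz: 28.7 dB
  4000 Hz: 23.4 dB
Formula: STC ~ round(average of TL values)
Sum = 41.8 + 17.0 + 34.6 + 41.8 + 28.7 + 23.4 = 187.3
Average = 187.3 / 6 = 31.22
Rounded: 31

31


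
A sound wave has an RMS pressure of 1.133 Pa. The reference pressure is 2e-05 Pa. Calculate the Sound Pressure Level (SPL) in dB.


Given values:
  p = 1.133 Pa
  p_ref = 2e-05 Pa
Formula: SPL = 20 * log10(p / p_ref)
Compute ratio: p / p_ref = 1.133 / 2e-05 = 56650
Compute log10: log10(56650) = 4.7532
Multiply: SPL = 20 * 4.7532 = 95.06

95.06 dB


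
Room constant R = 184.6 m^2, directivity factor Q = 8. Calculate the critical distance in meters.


Given values:
  R = 184.6 m^2, Q = 8
Formula: d_c = 0.141 * sqrt(Q * R)
Compute Q * R = 8 * 184.6 = 1476.8
Compute sqrt(1476.8) = 38.4292
d_c = 0.141 * 38.4292 = 5.419

5.419 m


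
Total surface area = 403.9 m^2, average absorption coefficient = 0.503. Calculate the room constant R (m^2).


Given values:
  S = 403.9 m^2, alpha = 0.503
Formula: R = S * alpha / (1 - alpha)
Numerator: 403.9 * 0.503 = 203.1617
Denominator: 1 - 0.503 = 0.497
R = 203.1617 / 0.497 = 408.78

408.78 m^2


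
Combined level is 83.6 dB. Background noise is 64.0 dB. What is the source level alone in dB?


Given values:
  L_total = 83.6 dB, L_bg = 64.0 dB
Formula: L_source = 10 * log10(10^(L_total/10) - 10^(L_bg/10))
Convert to linear:
  10^(83.6/10) = 229086765.2768
  10^(64.0/10) = 2511886.4315
Difference: 229086765.2768 - 2511886.4315 = 226574878.8453
L_source = 10 * log10(226574878.8453) = 83.55

83.55 dB


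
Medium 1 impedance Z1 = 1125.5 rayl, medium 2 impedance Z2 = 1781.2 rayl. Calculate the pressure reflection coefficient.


Given values:
  Z1 = 1125.5 rayl, Z2 = 1781.2 rayl
Formula: R = (Z2 - Z1) / (Z2 + Z1)
Numerator: Z2 - Z1 = 1781.2 - 1125.5 = 655.7
Denominator: Z2 + Z1 = 1781.2 + 1125.5 = 2906.7
R = 655.7 / 2906.7 = 0.2256

0.2256


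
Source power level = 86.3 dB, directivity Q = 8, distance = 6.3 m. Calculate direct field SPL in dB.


Given values:
  Lw = 86.3 dB, Q = 8, r = 6.3 m
Formula: SPL = Lw + 10 * log10(Q / (4 * pi * r^2))
Compute 4 * pi * r^2 = 4 * pi * 6.3^2 = 498.7592
Compute Q / denom = 8 / 498.7592 = 0.0160398
Compute 10 * log10(0.0160398) = -17.948
SPL = 86.3 + (-17.948) = 68.35

68.35 dB


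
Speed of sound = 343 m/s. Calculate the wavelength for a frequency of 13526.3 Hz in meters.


Given values:
  c = 343 m/s, f = 13526.3 Hz
Formula: lambda = c / f
lambda = 343 / 13526.3
lambda = 0.0254

0.0254 m


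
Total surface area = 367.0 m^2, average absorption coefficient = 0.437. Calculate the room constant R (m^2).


Given values:
  S = 367.0 m^2, alpha = 0.437
Formula: R = S * alpha / (1 - alpha)
Numerator: 367.0 * 0.437 = 160.379
Denominator: 1 - 0.437 = 0.563
R = 160.379 / 0.563 = 284.87

284.87 m^2


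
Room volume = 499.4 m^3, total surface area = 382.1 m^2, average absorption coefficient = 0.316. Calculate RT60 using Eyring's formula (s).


Given values:
  V = 499.4 m^3, S = 382.1 m^2, alpha = 0.316
Formula: RT60 = 0.161 * V / (-S * ln(1 - alpha))
Compute ln(1 - 0.316) = ln(0.684) = -0.379797
Denominator: -382.1 * -0.379797 = 145.1204
Numerator: 0.161 * 499.4 = 80.4034
RT60 = 80.4034 / 145.1204 = 0.554

0.554 s


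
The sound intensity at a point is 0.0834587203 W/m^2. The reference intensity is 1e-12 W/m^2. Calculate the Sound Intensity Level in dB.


Given values:
  I = 0.0834587203 W/m^2
  I_ref = 1e-12 W/m^2
Formula: SIL = 10 * log10(I / I_ref)
Compute ratio: I / I_ref = 83458720300
Compute log10: log10(83458720300) = 10.921472
Multiply: SIL = 10 * 10.921472 = 109.21

109.21 dB


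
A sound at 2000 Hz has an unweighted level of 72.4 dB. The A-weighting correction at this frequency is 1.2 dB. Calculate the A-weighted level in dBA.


Given values:
  SPL = 72.4 dB
  A-weighting at 2000 Hz = 1.2 dB
Formula: L_A = SPL + A_weight
L_A = 72.4 + (1.2)
L_A = 73.6

73.6 dBA


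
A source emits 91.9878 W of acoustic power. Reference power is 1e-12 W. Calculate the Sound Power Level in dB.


Given values:
  W = 91.9878 W
  W_ref = 1e-12 W
Formula: SWL = 10 * log10(W / W_ref)
Compute ratio: W / W_ref = 91987800000000
Compute log10: log10(91987800000000) = 13.96373
Multiply: SWL = 10 * 13.96373 = 139.64

139.64 dB


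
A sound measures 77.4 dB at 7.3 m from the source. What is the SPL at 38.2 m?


Given values:
  SPL1 = 77.4 dB, r1 = 7.3 m, r2 = 38.2 m
Formula: SPL2 = SPL1 - 20 * log10(r2 / r1)
Compute ratio: r2 / r1 = 38.2 / 7.3 = 5.2329
Compute log10: log10(5.2329) = 0.718742
Compute drop: 20 * 0.718742 = 14.3748
SPL2 = 77.4 - 14.3748 = 63.03

63.03 dB


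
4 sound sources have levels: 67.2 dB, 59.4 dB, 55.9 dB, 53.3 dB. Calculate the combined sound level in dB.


Formula: L_total = 10 * log10( sum(10^(Li/10)) )
  Source 1: 10^(67.2/10) = 5248074.6025
  Source 2: 10^(59.4/10) = 870963.59
  Source 3: 10^(55.9/10) = 389045.145
  Source 4: 10^(53.3/10) = 213796.209
Sum of linear values = 6721879.5465
L_total = 10 * log10(6721879.5465) = 68.27

68.27 dB


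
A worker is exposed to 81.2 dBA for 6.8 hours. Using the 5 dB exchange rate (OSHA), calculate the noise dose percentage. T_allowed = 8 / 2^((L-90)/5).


Given values:
  L = 81.2 dBA, T = 6.8 hours
Formula: T_allowed = 8 / 2^((L - 90) / 5)
Compute exponent: (81.2 - 90) / 5 = -1.76
Compute 2^(-1.76) = 0.295248
T_allowed = 8 / 0.295248 = 27.095865 hours
Dose = (T / T_allowed) * 100
Dose = (6.8 / 27.095865) * 100 = 25.1

25.1 %


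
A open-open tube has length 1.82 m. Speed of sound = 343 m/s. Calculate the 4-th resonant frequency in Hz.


Given values:
  Tube type: open-open, L = 1.82 m, c = 343 m/s, n = 4
Formula: f_n = n * c / (2 * L)
Compute 2 * L = 2 * 1.82 = 3.64
f = 4 * 343 / 3.64
f = 376.92

376.92 Hz


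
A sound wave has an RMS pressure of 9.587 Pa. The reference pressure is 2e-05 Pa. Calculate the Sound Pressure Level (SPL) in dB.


Given values:
  p = 9.587 Pa
  p_ref = 2e-05 Pa
Formula: SPL = 20 * log10(p / p_ref)
Compute ratio: p / p_ref = 9.587 / 2e-05 = 479350
Compute log10: log10(479350) = 5.680653
Multiply: SPL = 20 * 5.680653 = 113.61

113.61 dB


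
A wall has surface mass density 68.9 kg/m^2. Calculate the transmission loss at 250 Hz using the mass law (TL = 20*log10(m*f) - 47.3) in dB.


Given values:
  m = 68.9 kg/m^2, f = 250 Hz
Formula: TL = 20 * log10(m * f) - 47.3
Compute m * f = 68.9 * 250 = 17225.0
Compute log10(17225.0) = 4.236159
Compute 20 * 4.236159 = 84.7232
TL = 84.7232 - 47.3 = 37.42

37.42 dB


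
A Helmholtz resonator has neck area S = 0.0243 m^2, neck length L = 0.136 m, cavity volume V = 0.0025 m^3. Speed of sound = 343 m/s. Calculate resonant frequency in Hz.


Given values:
  S = 0.0243 m^2, L = 0.136 m, V = 0.0025 m^3, c = 343 m/s
Formula: f = (c / (2*pi)) * sqrt(S / (V * L))
Compute V * L = 0.0025 * 0.136 = 0.00034
Compute S / (V * L) = 0.0243 / 0.00034 = 71.4706
Compute sqrt(71.4706) = 8.454029
Compute c / (2*pi) = 343 / 6.283185 = 54.590148
f = 54.590148 * 8.454029 = 461.51

461.51 Hz


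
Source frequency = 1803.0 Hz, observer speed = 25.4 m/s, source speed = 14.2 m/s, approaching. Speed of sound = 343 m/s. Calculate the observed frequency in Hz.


Given values:
  f_s = 1803.0 Hz, v_o = 25.4 m/s, v_s = 14.2 m/s
  Direction: approaching
Formula: f_o = f_s * (c + v_o) / (c - v_s)
Numerator: c + v_o = 343 + 25.4 = 368.4
Denominator: c - v_s = 343 - 14.2 = 328.8
f_o = 1803.0 * 368.4 / 328.8 = 2020.15

2020.15 Hz


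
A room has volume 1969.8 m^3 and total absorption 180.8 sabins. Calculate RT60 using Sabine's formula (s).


Given values:
  V = 1969.8 m^3
  A = 180.8 sabins
Formula: RT60 = 0.161 * V / A
Numerator: 0.161 * 1969.8 = 317.1378
RT60 = 317.1378 / 180.8 = 1.754

1.754 s


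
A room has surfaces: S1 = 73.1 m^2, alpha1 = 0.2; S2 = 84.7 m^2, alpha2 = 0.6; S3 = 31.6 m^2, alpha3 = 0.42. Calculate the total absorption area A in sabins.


Given surfaces:
  Surface 1: 73.1 * 0.2 = 14.62
  Surface 2: 84.7 * 0.6 = 50.82
  Surface 3: 31.6 * 0.42 = 13.272
Formula: A = sum(Si * alpha_i)
A = 14.62 + 50.82 + 13.272
A = 78.71

78.71 sabins


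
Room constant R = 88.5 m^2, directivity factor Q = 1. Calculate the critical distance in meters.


Given values:
  R = 88.5 m^2, Q = 1
Formula: d_c = 0.141 * sqrt(Q * R)
Compute Q * R = 1 * 88.5 = 88.5
Compute sqrt(88.5) = 9.4074
d_c = 0.141 * 9.4074 = 1.326

1.326 m


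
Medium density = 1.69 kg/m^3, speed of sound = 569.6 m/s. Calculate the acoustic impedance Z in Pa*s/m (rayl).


Given values:
  rho = 1.69 kg/m^3
  c = 569.6 m/s
Formula: Z = rho * c
Z = 1.69 * 569.6
Z = 962.62

962.62 rayl


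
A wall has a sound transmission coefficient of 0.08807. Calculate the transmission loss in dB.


Given values:
  tau = 0.08807
Formula: TL = 10 * log10(1 / tau)
Compute 1 / tau = 1 / 0.08807 = 11.3546
Compute log10(11.3546) = 1.055172
TL = 10 * 1.055172 = 10.55

10.55 dB


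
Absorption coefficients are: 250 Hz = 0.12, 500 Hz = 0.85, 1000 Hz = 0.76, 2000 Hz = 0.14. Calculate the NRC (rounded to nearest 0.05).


Given values:
  a_250 = 0.12, a_500 = 0.85
  a_1000 = 0.76, a_2000 = 0.14
Formula: NRC = (a250 + a500 + a1000 + a2000) / 4
Sum = 0.12 + 0.85 + 0.76 + 0.14 = 1.87
NRC = 1.87 / 4 = 0.4675
Rounded to nearest 0.05: 0.45

0.45


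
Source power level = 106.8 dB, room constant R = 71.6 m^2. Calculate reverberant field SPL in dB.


Given values:
  Lw = 106.8 dB, R = 71.6 m^2
Formula: SPL = Lw + 10 * log10(4 / R)
Compute 4 / R = 4 / 71.6 = 0.055866
Compute 10 * log10(0.055866) = -12.5285
SPL = 106.8 + (-12.5285) = 94.27

94.27 dB


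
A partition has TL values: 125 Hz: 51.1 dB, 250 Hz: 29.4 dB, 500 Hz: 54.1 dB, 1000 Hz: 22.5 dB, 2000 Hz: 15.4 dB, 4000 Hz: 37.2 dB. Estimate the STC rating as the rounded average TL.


Given TL values at each frequency:
  125 Hz: 51.1 dB
  250 Hz: 29.4 dB
  500 Hz: 54.1 dB
  1000 Hz: 22.5 dB
  2000 Hz: 15.4 dB
  4000 Hz: 37.2 dB
Formula: STC ~ round(average of TL values)
Sum = 51.1 + 29.4 + 54.1 + 22.5 + 15.4 + 37.2 = 209.7
Average = 209.7 / 6 = 34.95
Rounded: 35

35


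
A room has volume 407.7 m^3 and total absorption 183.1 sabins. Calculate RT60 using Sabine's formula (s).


Given values:
  V = 407.7 m^3
  A = 183.1 sabins
Formula: RT60 = 0.161 * V / A
Numerator: 0.161 * 407.7 = 65.6397
RT60 = 65.6397 / 183.1 = 0.358

0.358 s


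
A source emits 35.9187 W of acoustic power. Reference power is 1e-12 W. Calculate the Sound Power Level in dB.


Given values:
  W = 35.9187 W
  W_ref = 1e-12 W
Formula: SWL = 10 * log10(W / W_ref)
Compute ratio: W / W_ref = 35918700000000
Compute log10: log10(35918700000000) = 13.555321
Multiply: SWL = 10 * 13.555321 = 135.55

135.55 dB


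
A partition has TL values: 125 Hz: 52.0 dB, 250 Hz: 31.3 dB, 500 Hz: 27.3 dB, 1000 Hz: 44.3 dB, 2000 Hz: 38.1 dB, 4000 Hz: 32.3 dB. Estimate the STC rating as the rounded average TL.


Given TL values at each frequency:
  125 Hz: 52.0 dB
  250 Hz: 31.3 dB
  500 Hz: 27.3 dB
  1000 Hz: 44.3 dB
  2000 Hz: 38.1 dB
  4000 Hz: 32.3 dB
Formula: STC ~ round(average of TL values)
Sum = 52.0 + 31.3 + 27.3 + 44.3 + 38.1 + 32.3 = 225.3
Average = 225.3 / 6 = 37.55
Rounded: 38

38


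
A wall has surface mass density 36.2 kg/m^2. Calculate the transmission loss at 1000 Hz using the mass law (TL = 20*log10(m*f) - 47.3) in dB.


Given values:
  m = 36.2 kg/m^2, f = 1000 Hz
Formula: TL = 20 * log10(m * f) - 47.3
Compute m * f = 36.2 * 1000 = 36200.0
Compute log10(36200.0) = 4.558709
Compute 20 * 4.558709 = 91.1742
TL = 91.1742 - 47.3 = 43.87

43.87 dB


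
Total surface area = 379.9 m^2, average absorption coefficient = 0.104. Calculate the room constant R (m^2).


Given values:
  S = 379.9 m^2, alpha = 0.104
Formula: R = S * alpha / (1 - alpha)
Numerator: 379.9 * 0.104 = 39.5096
Denominator: 1 - 0.104 = 0.896
R = 39.5096 / 0.896 = 44.1

44.1 m^2


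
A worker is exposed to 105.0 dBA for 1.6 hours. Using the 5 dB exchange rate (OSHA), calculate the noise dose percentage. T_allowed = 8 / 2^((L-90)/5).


Given values:
  L = 105.0 dBA, T = 1.6 hours
Formula: T_allowed = 8 / 2^((L - 90) / 5)
Compute exponent: (105.0 - 90) / 5 = 3.0
Compute 2^(3.0) = 8.0
T_allowed = 8 / 8.0 = 1.0 hours
Dose = (T / T_allowed) * 100
Dose = (1.6 / 1.0) * 100 = 160.0

160.0 %


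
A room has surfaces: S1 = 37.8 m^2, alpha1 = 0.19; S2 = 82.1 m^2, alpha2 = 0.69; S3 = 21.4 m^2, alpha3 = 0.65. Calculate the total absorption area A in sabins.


Given surfaces:
  Surface 1: 37.8 * 0.19 = 7.182
  Surface 2: 82.1 * 0.69 = 56.649
  Surface 3: 21.4 * 0.65 = 13.91
Formula: A = sum(Si * alpha_i)
A = 7.182 + 56.649 + 13.91
A = 77.74

77.74 sabins


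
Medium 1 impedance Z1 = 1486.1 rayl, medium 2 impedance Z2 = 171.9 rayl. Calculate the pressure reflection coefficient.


Given values:
  Z1 = 1486.1 rayl, Z2 = 171.9 rayl
Formula: R = (Z2 - Z1) / (Z2 + Z1)
Numerator: Z2 - Z1 = 171.9 - 1486.1 = -1314.2
Denominator: Z2 + Z1 = 171.9 + 1486.1 = 1658.0
R = -1314.2 / 1658.0 = -0.7926

-0.7926


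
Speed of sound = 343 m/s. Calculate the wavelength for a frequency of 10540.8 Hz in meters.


Given values:
  c = 343 m/s, f = 10540.8 Hz
Formula: lambda = c / f
lambda = 343 / 10540.8
lambda = 0.0325

0.0325 m


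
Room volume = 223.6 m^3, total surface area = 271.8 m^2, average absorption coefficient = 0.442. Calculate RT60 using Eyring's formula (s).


Given values:
  V = 223.6 m^3, S = 271.8 m^2, alpha = 0.442
Formula: RT60 = 0.161 * V / (-S * ln(1 - alpha))
Compute ln(1 - 0.442) = ln(0.558) = -0.583396
Denominator: -271.8 * -0.583396 = 158.567
Numerator: 0.161 * 223.6 = 35.9996
RT60 = 35.9996 / 158.567 = 0.227

0.227 s


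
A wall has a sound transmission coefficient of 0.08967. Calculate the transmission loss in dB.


Given values:
  tau = 0.08967
Formula: TL = 10 * log10(1 / tau)
Compute 1 / tau = 1 / 0.08967 = 11.152
Compute log10(11.152) = 1.047353
TL = 10 * 1.047353 = 10.47

10.47 dB


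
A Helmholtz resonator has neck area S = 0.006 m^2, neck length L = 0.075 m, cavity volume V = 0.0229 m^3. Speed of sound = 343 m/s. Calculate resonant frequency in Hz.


Given values:
  S = 0.006 m^2, L = 0.075 m, V = 0.0229 m^3, c = 343 m/s
Formula: f = (c / (2*pi)) * sqrt(S / (V * L))
Compute V * L = 0.0229 * 0.075 = 0.0017175
Compute S / (V * L) = 0.006 / 0.0017175 = 3.4934
Compute sqrt(3.4934) = 1.869064
Compute c / (2*pi) = 343 / 6.283185 = 54.590148
f = 54.590148 * 1.869064 = 102.03

102.03 Hz


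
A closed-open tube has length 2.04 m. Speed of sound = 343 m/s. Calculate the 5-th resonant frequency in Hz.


Given values:
  Tube type: closed-open, L = 2.04 m, c = 343 m/s, n = 5
Formula: f_n = (2n - 1) * c / (4 * L)
Compute 2n - 1 = 2*5 - 1 = 9
Compute 4 * L = 4 * 2.04 = 8.16
f = 9 * 343 / 8.16
f = 378.31

378.31 Hz


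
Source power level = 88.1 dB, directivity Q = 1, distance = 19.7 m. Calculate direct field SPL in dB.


Given values:
  Lw = 88.1 dB, Q = 1, r = 19.7 m
Formula: SPL = Lw + 10 * log10(Q / (4 * pi * r^2))
Compute 4 * pi * r^2 = 4 * pi * 19.7^2 = 4876.8828
Compute Q / denom = 1 / 4876.8828 = 0.00020505
Compute 10 * log10(0.00020505) = -36.8814
SPL = 88.1 + (-36.8814) = 51.22

51.22 dB


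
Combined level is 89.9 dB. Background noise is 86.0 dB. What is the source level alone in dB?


Given values:
  L_total = 89.9 dB, L_bg = 86.0 dB
Formula: L_source = 10 * log10(10^(L_total/10) - 10^(L_bg/10))
Convert to linear:
  10^(89.9/10) = 977237220.9558
  10^(86.0/10) = 398107170.5535
Difference: 977237220.9558 - 398107170.5535 = 579130050.4023
L_source = 10 * log10(579130050.4023) = 87.63

87.63 dB


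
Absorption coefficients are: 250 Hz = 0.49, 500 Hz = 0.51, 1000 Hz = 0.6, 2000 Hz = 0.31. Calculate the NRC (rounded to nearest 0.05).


Given values:
  a_250 = 0.49, a_500 = 0.51
  a_1000 = 0.6, a_2000 = 0.31
Formula: NRC = (a250 + a500 + a1000 + a2000) / 4
Sum = 0.49 + 0.51 + 0.6 + 0.31 = 1.91
NRC = 1.91 / 4 = 0.4775
Rounded to nearest 0.05: 0.5

0.5


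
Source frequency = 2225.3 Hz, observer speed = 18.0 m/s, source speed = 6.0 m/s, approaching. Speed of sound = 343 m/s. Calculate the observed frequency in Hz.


Given values:
  f_s = 2225.3 Hz, v_o = 18.0 m/s, v_s = 6.0 m/s
  Direction: approaching
Formula: f_o = f_s * (c + v_o) / (c - v_s)
Numerator: c + v_o = 343 + 18.0 = 361.0
Denominator: c - v_s = 343 - 6.0 = 337.0
f_o = 2225.3 * 361.0 / 337.0 = 2383.78

2383.78 Hz


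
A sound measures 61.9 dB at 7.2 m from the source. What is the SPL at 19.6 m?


Given values:
  SPL1 = 61.9 dB, r1 = 7.2 m, r2 = 19.6 m
Formula: SPL2 = SPL1 - 20 * log10(r2 / r1)
Compute ratio: r2 / r1 = 19.6 / 7.2 = 2.7222
Compute log10: log10(2.7222) = 0.43492
Compute drop: 20 * 0.43492 = 8.6984
SPL2 = 61.9 - 8.6984 = 53.2

53.2 dB


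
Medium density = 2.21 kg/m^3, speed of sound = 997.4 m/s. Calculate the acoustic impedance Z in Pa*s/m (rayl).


Given values:
  rho = 2.21 kg/m^3
  c = 997.4 m/s
Formula: Z = rho * c
Z = 2.21 * 997.4
Z = 2204.25

2204.25 rayl


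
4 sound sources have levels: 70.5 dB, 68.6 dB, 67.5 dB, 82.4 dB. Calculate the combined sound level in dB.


Formula: L_total = 10 * log10( sum(10^(Li/10)) )
  Source 1: 10^(70.5/10) = 11220184.543
  Source 2: 10^(68.6/10) = 7244359.6007
  Source 3: 10^(67.5/10) = 5623413.2519
  Source 4: 10^(82.4/10) = 173780082.8749
Sum of linear values = 197868040.2705
L_total = 10 * log10(197868040.2705) = 82.96

82.96 dB


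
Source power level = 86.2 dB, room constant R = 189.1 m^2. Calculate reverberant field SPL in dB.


Given values:
  Lw = 86.2 dB, R = 189.1 m^2
Formula: SPL = Lw + 10 * log10(4 / R)
Compute 4 / R = 4 / 189.1 = 0.021153
Compute 10 * log10(0.021153) = -16.7463
SPL = 86.2 + (-16.7463) = 69.45

69.45 dB


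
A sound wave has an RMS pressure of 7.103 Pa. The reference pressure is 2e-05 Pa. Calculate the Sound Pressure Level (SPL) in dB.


Given values:
  p = 7.103 Pa
  p_ref = 2e-05 Pa
Formula: SPL = 20 * log10(p / p_ref)
Compute ratio: p / p_ref = 7.103 / 2e-05 = 355150
Compute log10: log10(355150) = 5.550412
Multiply: SPL = 20 * 5.550412 = 111.01

111.01 dB


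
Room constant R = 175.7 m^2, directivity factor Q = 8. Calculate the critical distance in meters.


Given values:
  R = 175.7 m^2, Q = 8
Formula: d_c = 0.141 * sqrt(Q * R)
Compute Q * R = 8 * 175.7 = 1405.6
Compute sqrt(1405.6) = 37.4913
d_c = 0.141 * 37.4913 = 5.286

5.286 m


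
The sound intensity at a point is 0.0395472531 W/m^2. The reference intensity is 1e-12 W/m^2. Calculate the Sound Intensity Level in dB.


Given values:
  I = 0.0395472531 W/m^2
  I_ref = 1e-12 W/m^2
Formula: SIL = 10 * log10(I / I_ref)
Compute ratio: I / I_ref = 39547253100
Compute log10: log10(39547253100) = 10.597116
Multiply: SIL = 10 * 10.597116 = 105.97

105.97 dB


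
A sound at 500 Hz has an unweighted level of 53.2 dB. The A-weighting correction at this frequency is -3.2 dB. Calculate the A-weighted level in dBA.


Given values:
  SPL = 53.2 dB
  A-weighting at 500 Hz = -3.2 dB
Formula: L_A = SPL + A_weight
L_A = 53.2 + (-3.2)
L_A = 50.0

50.0 dBA


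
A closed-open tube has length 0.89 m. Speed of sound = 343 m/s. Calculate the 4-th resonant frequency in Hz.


Given values:
  Tube type: closed-open, L = 0.89 m, c = 343 m/s, n = 4
Formula: f_n = (2n - 1) * c / (4 * L)
Compute 2n - 1 = 2*4 - 1 = 7
Compute 4 * L = 4 * 0.89 = 3.56
f = 7 * 343 / 3.56
f = 674.44

674.44 Hz


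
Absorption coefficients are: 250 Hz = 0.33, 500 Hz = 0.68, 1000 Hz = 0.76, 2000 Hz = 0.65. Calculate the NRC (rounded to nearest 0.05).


Given values:
  a_250 = 0.33, a_500 = 0.68
  a_1000 = 0.76, a_2000 = 0.65
Formula: NRC = (a250 + a500 + a1000 + a2000) / 4
Sum = 0.33 + 0.68 + 0.76 + 0.65 = 2.42
NRC = 2.42 / 4 = 0.605
Rounded to nearest 0.05: 0.6

0.6


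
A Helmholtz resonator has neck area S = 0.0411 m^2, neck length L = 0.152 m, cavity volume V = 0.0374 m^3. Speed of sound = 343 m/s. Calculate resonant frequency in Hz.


Given values:
  S = 0.0411 m^2, L = 0.152 m, V = 0.0374 m^3, c = 343 m/s
Formula: f = (c / (2*pi)) * sqrt(S / (V * L))
Compute V * L = 0.0374 * 0.152 = 0.0056848
Compute S / (V * L) = 0.0411 / 0.0056848 = 7.2298
Compute sqrt(7.2298) = 2.688829
Compute c / (2*pi) = 343 / 6.283185 = 54.590148
f = 54.590148 * 2.688829 = 146.78

146.78 Hz


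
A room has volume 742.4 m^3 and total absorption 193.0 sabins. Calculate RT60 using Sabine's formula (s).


Given values:
  V = 742.4 m^3
  A = 193.0 sabins
Formula: RT60 = 0.161 * V / A
Numerator: 0.161 * 742.4 = 119.5264
RT60 = 119.5264 / 193.0 = 0.619

0.619 s


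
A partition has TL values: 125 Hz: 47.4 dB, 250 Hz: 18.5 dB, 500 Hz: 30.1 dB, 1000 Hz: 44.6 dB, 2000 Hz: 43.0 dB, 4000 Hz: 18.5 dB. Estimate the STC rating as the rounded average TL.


Given TL values at each frequency:
  125 Hz: 47.4 dB
  250 Hz: 18.5 dB
  500 Hz: 30.1 dB
  1000 Hz: 44.6 dB
  2000 Hz: 43.0 dB
  4000 Hz: 18.5 dB
Formula: STC ~ round(average of TL values)
Sum = 47.4 + 18.5 + 30.1 + 44.6 + 43.0 + 18.5 = 202.1
Average = 202.1 / 6 = 33.68
Rounded: 34

34


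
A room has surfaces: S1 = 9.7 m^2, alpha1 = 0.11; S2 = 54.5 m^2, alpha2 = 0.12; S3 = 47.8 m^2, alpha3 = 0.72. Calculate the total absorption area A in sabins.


Given surfaces:
  Surface 1: 9.7 * 0.11 = 1.067
  Surface 2: 54.5 * 0.12 = 6.54
  Surface 3: 47.8 * 0.72 = 34.416
Formula: A = sum(Si * alpha_i)
A = 1.067 + 6.54 + 34.416
A = 42.02

42.02 sabins


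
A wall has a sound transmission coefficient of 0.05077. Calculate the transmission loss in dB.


Given values:
  tau = 0.05077
Formula: TL = 10 * log10(1 / tau)
Compute 1 / tau = 1 / 0.05077 = 19.6967
Compute log10(19.6967) = 1.294393
TL = 10 * 1.294393 = 12.94

12.94 dB


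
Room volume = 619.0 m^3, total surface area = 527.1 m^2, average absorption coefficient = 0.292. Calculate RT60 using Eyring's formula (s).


Given values:
  V = 619.0 m^3, S = 527.1 m^2, alpha = 0.292
Formula: RT60 = 0.161 * V / (-S * ln(1 - alpha))
Compute ln(1 - 0.292) = ln(0.708) = -0.345311
Denominator: -527.1 * -0.345311 = 182.0134
Numerator: 0.161 * 619.0 = 99.659
RT60 = 99.659 / 182.0134 = 0.548

0.548 s


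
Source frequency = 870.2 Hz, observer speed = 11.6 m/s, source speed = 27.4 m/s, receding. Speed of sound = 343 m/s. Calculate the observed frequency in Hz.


Given values:
  f_s = 870.2 Hz, v_o = 11.6 m/s, v_s = 27.4 m/s
  Direction: receding
Formula: f_o = f_s * (c - v_o) / (c + v_s)
Numerator: c - v_o = 343 - 11.6 = 331.4
Denominator: c + v_s = 343 + 27.4 = 370.4
f_o = 870.2 * 331.4 / 370.4 = 778.58

778.58 Hz


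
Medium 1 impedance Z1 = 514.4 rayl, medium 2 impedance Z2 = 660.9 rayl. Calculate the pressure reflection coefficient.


Given values:
  Z1 = 514.4 rayl, Z2 = 660.9 rayl
Formula: R = (Z2 - Z1) / (Z2 + Z1)
Numerator: Z2 - Z1 = 660.9 - 514.4 = 146.5
Denominator: Z2 + Z1 = 660.9 + 514.4 = 1175.3
R = 146.5 / 1175.3 = 0.1246

0.1246


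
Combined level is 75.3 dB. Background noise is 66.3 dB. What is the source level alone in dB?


Given values:
  L_total = 75.3 dB, L_bg = 66.3 dB
Formula: L_source = 10 * log10(10^(L_total/10) - 10^(L_bg/10))
Convert to linear:
  10^(75.3/10) = 33884415.6139
  10^(66.3/10) = 4265795.188
Difference: 33884415.6139 - 4265795.188 = 29618620.4259
L_source = 10 * log10(29618620.4259) = 74.72

74.72 dB


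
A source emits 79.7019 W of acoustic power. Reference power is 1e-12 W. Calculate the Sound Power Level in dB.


Given values:
  W = 79.7019 W
  W_ref = 1e-12 W
Formula: SWL = 10 * log10(W / W_ref)
Compute ratio: W / W_ref = 79701900000000
Compute log10: log10(79701900000000) = 13.901469
Multiply: SWL = 10 * 13.901469 = 139.01

139.01 dB


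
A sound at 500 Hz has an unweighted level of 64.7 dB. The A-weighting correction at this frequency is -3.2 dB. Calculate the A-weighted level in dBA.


Given values:
  SPL = 64.7 dB
  A-weighting at 500 Hz = -3.2 dB
Formula: L_A = SPL + A_weight
L_A = 64.7 + (-3.2)
L_A = 61.5

61.5 dBA


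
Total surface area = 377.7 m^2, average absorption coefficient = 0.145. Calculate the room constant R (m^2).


Given values:
  S = 377.7 m^2, alpha = 0.145
Formula: R = S * alpha / (1 - alpha)
Numerator: 377.7 * 0.145 = 54.7665
Denominator: 1 - 0.145 = 0.855
R = 54.7665 / 0.855 = 64.05

64.05 m^2


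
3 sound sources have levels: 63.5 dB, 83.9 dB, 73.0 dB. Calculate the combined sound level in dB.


Formula: L_total = 10 * log10( sum(10^(Li/10)) )
  Source 1: 10^(63.5/10) = 2238721.1386
  Source 2: 10^(83.9/10) = 245470891.5685
  Source 3: 10^(73.0/10) = 19952623.1497
Sum of linear values = 267662235.8568
L_total = 10 * log10(267662235.8568) = 84.28

84.28 dB


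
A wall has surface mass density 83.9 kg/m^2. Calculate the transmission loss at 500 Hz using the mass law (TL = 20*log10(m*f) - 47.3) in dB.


Given values:
  m = 83.9 kg/m^2, f = 500 Hz
Formula: TL = 20 * log10(m * f) - 47.3
Compute m * f = 83.9 * 500 = 41950.0
Compute log10(41950.0) = 4.622732
Compute 20 * 4.622732 = 92.4546
TL = 92.4546 - 47.3 = 45.15

45.15 dB


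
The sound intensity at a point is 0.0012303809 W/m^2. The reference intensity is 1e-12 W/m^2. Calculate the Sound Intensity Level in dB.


Given values:
  I = 0.0012303809 W/m^2
  I_ref = 1e-12 W/m^2
Formula: SIL = 10 * log10(I / I_ref)
Compute ratio: I / I_ref = 1230380900
Compute log10: log10(1230380900) = 9.09004
Multiply: SIL = 10 * 9.09004 = 90.9

90.9 dB


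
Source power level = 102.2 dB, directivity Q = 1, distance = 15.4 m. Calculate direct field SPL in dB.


Given values:
  Lw = 102.2 dB, Q = 1, r = 15.4 m
Formula: SPL = Lw + 10 * log10(Q / (4 * pi * r^2))
Compute 4 * pi * r^2 = 4 * pi * 15.4^2 = 2980.2405
Compute Q / denom = 1 / 2980.2405 = 0.00033554
Compute 10 * log10(0.00033554) = -34.7426
SPL = 102.2 + (-34.7426) = 67.46

67.46 dB


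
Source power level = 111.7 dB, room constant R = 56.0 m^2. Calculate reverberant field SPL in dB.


Given values:
  Lw = 111.7 dB, R = 56.0 m^2
Formula: SPL = Lw + 10 * log10(4 / R)
Compute 4 / R = 4 / 56.0 = 0.071429
Compute 10 * log10(0.071429) = -11.4613
SPL = 111.7 + (-11.4613) = 100.24

100.24 dB


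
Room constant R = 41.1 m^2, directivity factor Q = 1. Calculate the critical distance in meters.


Given values:
  R = 41.1 m^2, Q = 1
Formula: d_c = 0.141 * sqrt(Q * R)
Compute Q * R = 1 * 41.1 = 41.1
Compute sqrt(41.1) = 6.4109
d_c = 0.141 * 6.4109 = 0.904

0.904 m


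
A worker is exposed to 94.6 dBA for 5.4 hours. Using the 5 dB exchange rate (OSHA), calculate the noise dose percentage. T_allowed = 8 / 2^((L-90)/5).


Given values:
  L = 94.6 dBA, T = 5.4 hours
Formula: T_allowed = 8 / 2^((L - 90) / 5)
Compute exponent: (94.6 - 90) / 5 = 0.92
Compute 2^(0.92) = 1.892115
T_allowed = 8 / 1.892115 = 4.228073 hours
Dose = (T / T_allowed) * 100
Dose = (5.4 / 4.228073) * 100 = 127.72

127.72 %


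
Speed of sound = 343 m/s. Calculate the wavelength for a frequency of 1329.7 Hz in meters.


Given values:
  c = 343 m/s, f = 1329.7 Hz
Formula: lambda = c / f
lambda = 343 / 1329.7
lambda = 0.258

0.258 m


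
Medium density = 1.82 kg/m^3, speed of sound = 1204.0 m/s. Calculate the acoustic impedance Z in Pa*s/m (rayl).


Given values:
  rho = 1.82 kg/m^3
  c = 1204.0 m/s
Formula: Z = rho * c
Z = 1.82 * 1204.0
Z = 2191.28

2191.28 rayl


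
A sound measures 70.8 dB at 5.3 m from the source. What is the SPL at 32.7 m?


Given values:
  SPL1 = 70.8 dB, r1 = 5.3 m, r2 = 32.7 m
Formula: SPL2 = SPL1 - 20 * log10(r2 / r1)
Compute ratio: r2 / r1 = 32.7 / 5.3 = 6.1698
Compute log10: log10(6.1698) = 0.790271
Compute drop: 20 * 0.790271 = 15.8054
SPL2 = 70.8 - 15.8054 = 54.99

54.99 dB


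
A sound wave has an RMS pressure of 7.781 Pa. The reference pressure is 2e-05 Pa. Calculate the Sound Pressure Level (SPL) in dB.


Given values:
  p = 7.781 Pa
  p_ref = 2e-05 Pa
Formula: SPL = 20 * log10(p / p_ref)
Compute ratio: p / p_ref = 7.781 / 2e-05 = 389050
Compute log10: log10(389050) = 5.590005
Multiply: SPL = 20 * 5.590005 = 111.8

111.8 dB


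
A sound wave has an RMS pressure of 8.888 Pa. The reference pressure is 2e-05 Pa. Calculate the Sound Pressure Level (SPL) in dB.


Given values:
  p = 8.888 Pa
  p_ref = 2e-05 Pa
Formula: SPL = 20 * log10(p / p_ref)
Compute ratio: p / p_ref = 8.888 / 2e-05 = 444400
Compute log10: log10(444400) = 5.647774
Multiply: SPL = 20 * 5.647774 = 112.96

112.96 dB


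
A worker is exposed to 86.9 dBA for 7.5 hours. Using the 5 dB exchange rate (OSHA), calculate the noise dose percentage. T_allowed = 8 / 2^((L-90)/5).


Given values:
  L = 86.9 dBA, T = 7.5 hours
Formula: T_allowed = 8 / 2^((L - 90) / 5)
Compute exponent: (86.9 - 90) / 5 = -0.62
Compute 2^(-0.62) = 0.650671
T_allowed = 8 / 0.650671 = 12.295 hours
Dose = (T / T_allowed) * 100
Dose = (7.5 / 12.295) * 100 = 61.0

61.0 %


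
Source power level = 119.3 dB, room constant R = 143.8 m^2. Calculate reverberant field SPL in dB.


Given values:
  Lw = 119.3 dB, R = 143.8 m^2
Formula: SPL = Lw + 10 * log10(4 / R)
Compute 4 / R = 4 / 143.8 = 0.027816
Compute 10 * log10(0.027816) = -15.5571
SPL = 119.3 + (-15.5571) = 103.74

103.74 dB


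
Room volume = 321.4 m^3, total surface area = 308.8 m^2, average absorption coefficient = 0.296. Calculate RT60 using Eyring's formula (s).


Given values:
  V = 321.4 m^3, S = 308.8 m^2, alpha = 0.296
Formula: RT60 = 0.161 * V / (-S * ln(1 - alpha))
Compute ln(1 - 0.296) = ln(0.704) = -0.350977
Denominator: -308.8 * -0.350977 = 108.3817
Numerator: 0.161 * 321.4 = 51.7454
RT60 = 51.7454 / 108.3817 = 0.477

0.477 s


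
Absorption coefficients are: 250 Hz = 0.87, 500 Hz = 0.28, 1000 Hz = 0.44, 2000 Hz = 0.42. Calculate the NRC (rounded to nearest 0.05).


Given values:
  a_250 = 0.87, a_500 = 0.28
  a_1000 = 0.44, a_2000 = 0.42
Formula: NRC = (a250 + a500 + a1000 + a2000) / 4
Sum = 0.87 + 0.28 + 0.44 + 0.42 = 2.01
NRC = 2.01 / 4 = 0.5025
Rounded to nearest 0.05: 0.5

0.5


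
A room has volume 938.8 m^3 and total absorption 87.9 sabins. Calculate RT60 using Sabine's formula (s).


Given values:
  V = 938.8 m^3
  A = 87.9 sabins
Formula: RT60 = 0.161 * V / A
Numerator: 0.161 * 938.8 = 151.1468
RT60 = 151.1468 / 87.9 = 1.72

1.72 s


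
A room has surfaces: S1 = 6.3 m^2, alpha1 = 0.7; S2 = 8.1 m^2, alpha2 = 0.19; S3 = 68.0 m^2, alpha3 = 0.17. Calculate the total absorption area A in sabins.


Given surfaces:
  Surface 1: 6.3 * 0.7 = 4.41
  Surface 2: 8.1 * 0.19 = 1.539
  Surface 3: 68.0 * 0.17 = 11.56
Formula: A = sum(Si * alpha_i)
A = 4.41 + 1.539 + 11.56
A = 17.51

17.51 sabins


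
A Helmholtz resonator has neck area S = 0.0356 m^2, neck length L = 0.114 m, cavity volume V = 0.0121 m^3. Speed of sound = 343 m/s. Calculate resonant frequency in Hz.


Given values:
  S = 0.0356 m^2, L = 0.114 m, V = 0.0121 m^3, c = 343 m/s
Formula: f = (c / (2*pi)) * sqrt(S / (V * L))
Compute V * L = 0.0121 * 0.114 = 0.0013794
Compute S / (V * L) = 0.0356 / 0.0013794 = 25.8083
Compute sqrt(25.8083) = 5.080187
Compute c / (2*pi) = 343 / 6.283185 = 54.590148
f = 54.590148 * 5.080187 = 277.33

277.33 Hz


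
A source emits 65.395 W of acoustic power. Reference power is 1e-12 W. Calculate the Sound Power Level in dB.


Given values:
  W = 65.395 W
  W_ref = 1e-12 W
Formula: SWL = 10 * log10(W / W_ref)
Compute ratio: W / W_ref = 65395000000000
Compute log10: log10(65395000000000) = 13.815545
Multiply: SWL = 10 * 13.815545 = 138.16

138.16 dB


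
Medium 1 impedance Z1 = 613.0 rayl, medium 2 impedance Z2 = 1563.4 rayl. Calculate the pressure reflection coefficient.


Given values:
  Z1 = 613.0 rayl, Z2 = 1563.4 rayl
Formula: R = (Z2 - Z1) / (Z2 + Z1)
Numerator: Z2 - Z1 = 1563.4 - 613.0 = 950.4
Denominator: Z2 + Z1 = 1563.4 + 613.0 = 2176.4
R = 950.4 / 2176.4 = 0.4367

0.4367


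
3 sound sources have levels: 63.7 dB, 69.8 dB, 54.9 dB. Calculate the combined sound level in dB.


Formula: L_total = 10 * log10( sum(10^(Li/10)) )
  Source 1: 10^(63.7/10) = 2344228.8153
  Source 2: 10^(69.8/10) = 9549925.8602
  Source 3: 10^(54.9/10) = 309029.5433
Sum of linear values = 12203184.2188
L_total = 10 * log10(12203184.2188) = 70.86

70.86 dB


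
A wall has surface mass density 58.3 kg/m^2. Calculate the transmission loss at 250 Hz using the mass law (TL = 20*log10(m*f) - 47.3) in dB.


Given values:
  m = 58.3 kg/m^2, f = 250 Hz
Formula: TL = 20 * log10(m * f) - 47.3
Compute m * f = 58.3 * 250 = 14575.0
Compute log10(14575.0) = 4.163609
Compute 20 * 4.163609 = 83.2722
TL = 83.2722 - 47.3 = 35.97

35.97 dB


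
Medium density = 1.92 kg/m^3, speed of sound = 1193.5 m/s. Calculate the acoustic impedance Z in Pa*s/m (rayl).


Given values:
  rho = 1.92 kg/m^3
  c = 1193.5 m/s
Formula: Z = rho * c
Z = 1.92 * 1193.5
Z = 2291.52

2291.52 rayl


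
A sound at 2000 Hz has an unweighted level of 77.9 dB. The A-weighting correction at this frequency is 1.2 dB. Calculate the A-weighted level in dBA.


Given values:
  SPL = 77.9 dB
  A-weighting at 2000 Hz = 1.2 dB
Formula: L_A = SPL + A_weight
L_A = 77.9 + (1.2)
L_A = 79.1

79.1 dBA


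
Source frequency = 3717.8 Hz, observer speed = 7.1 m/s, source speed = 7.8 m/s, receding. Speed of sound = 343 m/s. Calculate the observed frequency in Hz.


Given values:
  f_s = 3717.8 Hz, v_o = 7.1 m/s, v_s = 7.8 m/s
  Direction: receding
Formula: f_o = f_s * (c - v_o) / (c + v_s)
Numerator: c - v_o = 343 - 7.1 = 335.9
Denominator: c + v_s = 343 + 7.8 = 350.8
f_o = 3717.8 * 335.9 / 350.8 = 3559.89

3559.89 Hz


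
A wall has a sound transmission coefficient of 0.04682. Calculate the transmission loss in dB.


Given values:
  tau = 0.04682
Formula: TL = 10 * log10(1 / tau)
Compute 1 / tau = 1 / 0.04682 = 21.3584
Compute log10(21.3584) = 1.329569
TL = 10 * 1.329569 = 13.3

13.3 dB


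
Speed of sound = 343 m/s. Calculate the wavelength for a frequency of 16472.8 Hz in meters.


Given values:
  c = 343 m/s, f = 16472.8 Hz
Formula: lambda = c / f
lambda = 343 / 16472.8
lambda = 0.0208

0.0208 m


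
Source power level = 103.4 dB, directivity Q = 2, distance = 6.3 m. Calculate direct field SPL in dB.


Given values:
  Lw = 103.4 dB, Q = 2, r = 6.3 m
Formula: SPL = Lw + 10 * log10(Q / (4 * pi * r^2))
Compute 4 * pi * r^2 = 4 * pi * 6.3^2 = 498.7592
Compute Q / denom = 2 / 498.7592 = 0.00400995
Compute 10 * log10(0.00400995) = -23.9686
SPL = 103.4 + (-23.9686) = 79.43

79.43 dB


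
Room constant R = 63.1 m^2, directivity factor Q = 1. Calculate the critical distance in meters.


Given values:
  R = 63.1 m^2, Q = 1
Formula: d_c = 0.141 * sqrt(Q * R)
Compute Q * R = 1 * 63.1 = 63.1
Compute sqrt(63.1) = 7.9436
d_c = 0.141 * 7.9436 = 1.12

1.12 m


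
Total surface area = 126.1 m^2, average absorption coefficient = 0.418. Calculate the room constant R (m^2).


Given values:
  S = 126.1 m^2, alpha = 0.418
Formula: R = S * alpha / (1 - alpha)
Numerator: 126.1 * 0.418 = 52.7098
Denominator: 1 - 0.418 = 0.582
R = 52.7098 / 0.582 = 90.57

90.57 m^2


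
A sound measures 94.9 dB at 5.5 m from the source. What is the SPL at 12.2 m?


Given values:
  SPL1 = 94.9 dB, r1 = 5.5 m, r2 = 12.2 m
Formula: SPL2 = SPL1 - 20 * log10(r2 / r1)
Compute ratio: r2 / r1 = 12.2 / 5.5 = 2.2182
Compute log10: log10(2.2182) = 0.346001
Compute drop: 20 * 0.346001 = 6.92
SPL2 = 94.9 - 6.92 = 87.98

87.98 dB


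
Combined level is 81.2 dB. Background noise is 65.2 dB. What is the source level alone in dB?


Given values:
  L_total = 81.2 dB, L_bg = 65.2 dB
Formula: L_source = 10 * log10(10^(L_total/10) - 10^(L_bg/10))
Convert to linear:
  10^(81.2/10) = 131825673.8556
  10^(65.2/10) = 3311311.2148
Difference: 131825673.8556 - 3311311.2148 = 128514362.6408
L_source = 10 * log10(128514362.6408) = 81.09

81.09 dB


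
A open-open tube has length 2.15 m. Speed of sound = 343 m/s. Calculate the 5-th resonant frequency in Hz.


Given values:
  Tube type: open-open, L = 2.15 m, c = 343 m/s, n = 5
Formula: f_n = n * c / (2 * L)
Compute 2 * L = 2 * 2.15 = 4.3
f = 5 * 343 / 4.3
f = 398.84

398.84 Hz


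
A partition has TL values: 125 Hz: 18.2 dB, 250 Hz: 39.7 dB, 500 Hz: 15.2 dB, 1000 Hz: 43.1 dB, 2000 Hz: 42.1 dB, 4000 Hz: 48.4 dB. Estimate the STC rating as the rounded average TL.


Given TL values at each frequency:
  125 Hz: 18.2 dB
  250 Hz: 39.7 dB
  500 Hz: 15.2 dB
  1000 Hz: 43.1 dB
  2000 Hz: 42.1 dB
  4000 Hz: 48.4 dB
Formula: STC ~ round(average of TL values)
Sum = 18.2 + 39.7 + 15.2 + 43.1 + 42.1 + 48.4 = 206.7
Average = 206.7 / 6 = 34.45
Rounded: 34

34


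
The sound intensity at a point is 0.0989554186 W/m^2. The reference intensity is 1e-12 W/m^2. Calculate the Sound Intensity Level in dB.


Given values:
  I = 0.0989554186 W/m^2
  I_ref = 1e-12 W/m^2
Formula: SIL = 10 * log10(I / I_ref)
Compute ratio: I / I_ref = 98955418600
Compute log10: log10(98955418600) = 10.99544
Multiply: SIL = 10 * 10.99544 = 109.95

109.95 dB


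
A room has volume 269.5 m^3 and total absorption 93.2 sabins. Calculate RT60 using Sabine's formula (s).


Given values:
  V = 269.5 m^3
  A = 93.2 sabins
Formula: RT60 = 0.161 * V / A
Numerator: 0.161 * 269.5 = 43.3895
RT60 = 43.3895 / 93.2 = 0.466

0.466 s
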